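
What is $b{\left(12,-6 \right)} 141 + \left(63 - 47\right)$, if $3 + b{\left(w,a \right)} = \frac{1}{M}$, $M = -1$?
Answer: $-548$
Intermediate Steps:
$b{\left(w,a \right)} = -4$ ($b{\left(w,a \right)} = -3 + \frac{1}{-1} = -3 - 1 = -4$)
$b{\left(12,-6 \right)} 141 + \left(63 - 47\right) = \left(-4\right) 141 + \left(63 - 47\right) = -564 + 16 = -548$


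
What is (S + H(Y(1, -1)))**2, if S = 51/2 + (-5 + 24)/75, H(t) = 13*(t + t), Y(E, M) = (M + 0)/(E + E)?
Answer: 3659569/22500 ≈ 162.65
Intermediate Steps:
Y(E, M) = M/(2*E) (Y(E, M) = M/((2*E)) = M*(1/(2*E)) = M/(2*E))
H(t) = 26*t (H(t) = 13*(2*t) = 26*t)
S = 3863/150 (S = 51*(1/2) + 19*(1/75) = 51/2 + 19/75 = 3863/150 ≈ 25.753)
(S + H(Y(1, -1)))**2 = (3863/150 + 26*((1/2)*(-1)/1))**2 = (3863/150 + 26*((1/2)*(-1)*1))**2 = (3863/150 + 26*(-1/2))**2 = (3863/150 - 13)**2 = (1913/150)**2 = 3659569/22500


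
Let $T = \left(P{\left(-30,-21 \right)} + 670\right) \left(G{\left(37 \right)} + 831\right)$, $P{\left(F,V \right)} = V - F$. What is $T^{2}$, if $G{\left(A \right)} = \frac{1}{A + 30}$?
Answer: $\frac{1429245395951044}{4489} \approx 3.1839 \cdot 10^{11}$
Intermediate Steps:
$G{\left(A \right)} = \frac{1}{30 + A}$
$T = \frac{37805362}{67}$ ($T = \left(\left(-21 - -30\right) + 670\right) \left(\frac{1}{30 + 37} + 831\right) = \left(\left(-21 + 30\right) + 670\right) \left(\frac{1}{67} + 831\right) = \left(9 + 670\right) \left(\frac{1}{67} + 831\right) = 679 \cdot \frac{55678}{67} = \frac{37805362}{67} \approx 5.6426 \cdot 10^{5}$)
$T^{2} = \left(\frac{37805362}{67}\right)^{2} = \frac{1429245395951044}{4489}$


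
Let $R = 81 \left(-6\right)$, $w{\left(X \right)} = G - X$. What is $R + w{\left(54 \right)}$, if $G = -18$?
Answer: $-558$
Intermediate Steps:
$w{\left(X \right)} = -18 - X$
$R = -486$
$R + w{\left(54 \right)} = -486 - 72 = -558$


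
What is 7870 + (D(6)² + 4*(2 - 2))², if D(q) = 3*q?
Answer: 112846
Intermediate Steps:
7870 + (D(6)² + 4*(2 - 2))² = 7870 + ((3*6)² + 4*(2 - 2))² = 7870 + (18² + 4*0)² = 7870 + (324 + 0)² = 7870 + 324² = 7870 + 104976 = 112846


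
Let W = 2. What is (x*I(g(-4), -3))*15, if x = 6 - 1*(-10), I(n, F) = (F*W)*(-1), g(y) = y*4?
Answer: 1440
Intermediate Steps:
g(y) = 4*y
I(n, F) = -2*F (I(n, F) = (F*2)*(-1) = (2*F)*(-1) = -2*F)
x = 16 (x = 6 + 10 = 16)
(x*I(g(-4), -3))*15 = (16*(-2*(-3)))*15 = (16*6)*15 = 96*15 = 1440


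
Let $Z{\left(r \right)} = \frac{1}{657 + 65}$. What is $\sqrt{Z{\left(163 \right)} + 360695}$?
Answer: $\frac{\sqrt{520843582}}{38} \approx 600.58$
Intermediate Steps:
$Z{\left(r \right)} = \frac{1}{722}$
$\sqrt{Z{\left(163 \right)} + 360695} = \sqrt{\frac{1}{722} + 360695} = \sqrt{\frac{260421791}{722}} = \frac{\sqrt{520843582}}{38}$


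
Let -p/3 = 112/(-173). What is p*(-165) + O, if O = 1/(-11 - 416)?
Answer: -23673053/73871 ≈ -320.46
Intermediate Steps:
p = 336/173 (p = -336/(-173) = -336*(-1)/173 = -3*(-112/173) = 336/173 ≈ 1.9422)
O = -1/427 (O = 1/(-427) = -1/427 ≈ -0.0023419)
p*(-165) + O = (336/173)*(-165) - 1/427 = -55440/173 - 1/427 = -23673053/73871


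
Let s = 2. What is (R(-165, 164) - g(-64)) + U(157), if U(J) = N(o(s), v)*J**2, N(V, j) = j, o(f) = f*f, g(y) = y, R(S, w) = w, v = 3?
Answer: 74175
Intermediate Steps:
o(f) = f**2
U(J) = 3*J**2
(R(-165, 164) - g(-64)) + U(157) = (164 - 1*(-64)) + 3*157**2 = (164 + 64) + 3*24649 = 228 + 73947 = 74175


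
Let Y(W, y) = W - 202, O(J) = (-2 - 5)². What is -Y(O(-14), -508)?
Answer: 153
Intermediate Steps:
O(J) = 49 (O(J) = (-7)² = 49)
Y(W, y) = -202 + W
-Y(O(-14), -508) = -(-202 + 49) = -1*(-153) = 153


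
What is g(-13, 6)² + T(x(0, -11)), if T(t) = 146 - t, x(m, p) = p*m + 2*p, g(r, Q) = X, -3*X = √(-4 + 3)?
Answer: 1511/9 ≈ 167.89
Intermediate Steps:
X = -I/3 (X = -√(-4 + 3)/3 = -I/3 ≈ -0.33333*I)
g(r, Q) = -I/3
x(m, p) = 2*p + m*p (x(m, p) = m*p + 2*p = 2*p + m*p)
g(-13, 6)² + T(x(0, -11)) = (-I/3)² + (146 - (-11)*(2 + 0)) = -⅑ + (146 - (-11)*2) = -⅑ + (146 - 1*(-22)) = -⅑ + (146 + 22) = -⅑ + 168 = 1511/9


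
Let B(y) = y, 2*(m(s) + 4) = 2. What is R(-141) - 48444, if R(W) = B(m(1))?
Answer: -48447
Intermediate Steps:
m(s) = -3 (m(s) = -4 + (1/2)*2 = -4 + 1 = -3)
R(W) = -3
R(-141) - 48444 = -3 - 48444 = -48447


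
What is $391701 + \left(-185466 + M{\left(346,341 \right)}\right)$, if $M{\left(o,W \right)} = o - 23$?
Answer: $206558$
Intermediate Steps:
$M{\left(o,W \right)} = -23 + o$ ($M{\left(o,W \right)} = o - 23 = -23 + o$)
$391701 + \left(-185466 + M{\left(346,341 \right)}\right) = 391701 + \left(-185466 + \left(-23 + 346\right)\right) = 391701 + \left(-185466 + 323\right) = 391701 - 185143 = 206558$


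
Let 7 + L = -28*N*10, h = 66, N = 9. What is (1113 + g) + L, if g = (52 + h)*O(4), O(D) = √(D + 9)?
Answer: -1414 + 118*√13 ≈ -988.54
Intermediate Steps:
O(D) = √(9 + D)
L = -2527 (L = -7 - 28*9*10 = -7 - 252*10 = -7 - 2520 = -2527)
g = 118*√13 (g = (52 + 66)*√(9 + 4) = 118*√13 ≈ 425.46)
(1113 + g) + L = (1113 + 118*√13) - 2527 = -1414 + 118*√13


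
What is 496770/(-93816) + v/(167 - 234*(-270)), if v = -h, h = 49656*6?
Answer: -9903342161/990493692 ≈ -9.9984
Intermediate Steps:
h = 297936
v = -297936 (v = -1*297936 = -297936)
496770/(-93816) + v/(167 - 234*(-270)) = 496770/(-93816) - 297936/(167 - 234*(-270)) = 496770*(-1/93816) - 297936/(167 + 63180) = -82795/15636 - 297936/63347 = -9903342161/990493692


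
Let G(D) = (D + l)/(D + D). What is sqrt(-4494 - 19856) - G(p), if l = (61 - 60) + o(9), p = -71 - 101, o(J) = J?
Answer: -81/172 + 5*I*sqrt(974) ≈ -0.47093 + 156.04*I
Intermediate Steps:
p = -172
l = 10 (l = (61 - 60) + 9 = 1 + 9 = 10)
G(D) = (10 + D)/(2*D) (G(D) = (D + 10)/(D + D) = (10 + D)/((2*D)) = (10 + D)*(1/(2*D)) = (10 + D)/(2*D))
sqrt(-4494 - 19856) - G(p) = sqrt(-4494 - 19856) - (10 - 172)/(2*(-172)) = sqrt(-24350) - (-1)*(-162)/(2*172) = 5*I*sqrt(974) - 1*81/172 = 5*I*sqrt(974) - 81/172 = -81/172 + 5*I*sqrt(974)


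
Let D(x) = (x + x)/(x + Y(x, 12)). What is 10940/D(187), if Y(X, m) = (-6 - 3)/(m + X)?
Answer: 203505880/37213 ≈ 5468.7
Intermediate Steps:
Y(X, m) = -9/(X + m)
D(x) = 2*x/(x - 9/(12 + x)) (D(x) = (x + x)/(x - 9/(x + 12)) = (2*x)/(x - 9/(12 + x)) = 2*x/(x - 9/(12 + x)))
10940/D(187) = 10940/((2*187*(12 + 187)/(-9 + 187*(12 + 187)))) = 10940/((2*187*199/(-9 + 187*199))) = 10940/((2*187*199/(-9 + 37213))) = 10940/((2*187*199/37204)) = 10940/((2*187*(1/37204)*199)) = 10940/(37213/18602) = 10940*(18602/37213) = 203505880/37213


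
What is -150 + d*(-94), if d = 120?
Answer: -11430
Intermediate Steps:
-150 + d*(-94) = -150 + 120*(-94) = -150 - 11280 = -11430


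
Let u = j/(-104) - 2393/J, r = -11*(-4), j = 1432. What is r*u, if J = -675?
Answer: -3947504/8775 ≈ -449.86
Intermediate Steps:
r = 44
u = -89716/8775 (u = 1432/(-104) - 2393/(-675) = 1432*(-1/104) - 2393*(-1/675) = -179/13 + 2393/675 = -89716/8775 ≈ -10.224)
r*u = 44*(-89716/8775) = -3947504/8775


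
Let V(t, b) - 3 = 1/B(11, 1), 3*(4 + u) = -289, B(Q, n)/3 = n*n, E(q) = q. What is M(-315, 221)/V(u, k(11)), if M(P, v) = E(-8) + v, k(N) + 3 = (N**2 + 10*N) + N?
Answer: 639/10 ≈ 63.900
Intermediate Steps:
k(N) = -3 + N**2 + 11*N (k(N) = -3 + ((N**2 + 10*N) + N) = -3 + (N**2 + 11*N) = -3 + N**2 + 11*N)
B(Q, n) = 3*n**2 (B(Q, n) = 3*(n*n) = 3*n**2)
u = -301/3 (u = -4 + (1/3)*(-289) = -4 - 289/3 = -301/3 ≈ -100.33)
V(t, b) = 10/3 (V(t, b) = 3 + 1/(3*1**2) = 3 + 1/(3*1) = 3 + 1/3 = 10/3)
M(P, v) = -8 + v
M(-315, 221)/V(u, k(11)) = (-8 + 221)/(10/3) = 213*(3/10) = 639/10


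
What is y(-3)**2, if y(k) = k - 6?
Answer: 81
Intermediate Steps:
y(k) = -6 + k
y(-3)**2 = (-6 - 3)**2 = (-9)**2 = 81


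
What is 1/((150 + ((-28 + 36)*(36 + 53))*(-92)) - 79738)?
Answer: -1/145092 ≈ -6.8922e-6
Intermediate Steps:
1/((150 + ((-28 + 36)*(36 + 53))*(-92)) - 79738) = 1/((150 + (8*89)*(-92)) - 79738) = 1/((150 + 712*(-92)) - 79738) = 1/((150 - 65504) - 79738) = 1/(-65354 - 79738) = 1/(-145092) = -1/145092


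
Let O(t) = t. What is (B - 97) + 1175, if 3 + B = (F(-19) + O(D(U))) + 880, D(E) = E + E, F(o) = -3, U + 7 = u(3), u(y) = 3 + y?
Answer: 1950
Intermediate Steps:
U = -1 (U = -7 + (3 + 3) = -7 + 6 = -1)
D(E) = 2*E
B = 872 (B = -3 + ((-3 + 2*(-1)) + 880) = -3 + ((-3 - 2) + 880) = -3 + (-5 + 880) = -3 + 875 = 872)
(B - 97) + 1175 = (872 - 97) + 1175 = 775 + 1175 = 1950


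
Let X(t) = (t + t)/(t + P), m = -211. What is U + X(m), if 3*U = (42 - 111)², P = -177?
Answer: 308089/194 ≈ 1588.1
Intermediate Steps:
X(t) = 2*t/(-177 + t) (X(t) = (t + t)/(t - 177) = (2*t)/(-177 + t) = 2*t/(-177 + t))
U = 1587 (U = (42 - 111)²/3 = (⅓)*(-69)² = (⅓)*4761 = 1587)
U + X(m) = 1587 + 2*(-211)/(-177 - 211) = 1587 + 2*(-211)/(-388) = 1587 + 2*(-211)*(-1/388) = 1587 + 211/194 = 308089/194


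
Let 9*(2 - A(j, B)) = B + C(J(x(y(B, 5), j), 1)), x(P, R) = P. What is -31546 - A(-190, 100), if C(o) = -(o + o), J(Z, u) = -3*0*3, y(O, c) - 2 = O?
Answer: -283832/9 ≈ -31537.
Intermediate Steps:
y(O, c) = 2 + O
J(Z, u) = 0 (J(Z, u) = 0*3 = 0)
C(o) = -2*o
A(j, B) = 2 - B/9 (A(j, B) = 2 - (B - 2*0)/9 = 2 - (B + 0)/9 = 2 - B/9)
-31546 - A(-190, 100) = -31546 - (2 - ⅑*100) = -31546 - (2 - 100/9) = -31546 - 1*(-82/9) = -31546 + 82/9 = -283832/9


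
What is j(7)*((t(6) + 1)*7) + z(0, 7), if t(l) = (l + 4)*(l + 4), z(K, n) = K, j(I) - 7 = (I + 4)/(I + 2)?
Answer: 52318/9 ≈ 5813.1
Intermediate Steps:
j(I) = 7 + (4 + I)/(2 + I) (j(I) = 7 + (I + 4)/(I + 2) = 7 + (4 + I)/(2 + I))
t(l) = (4 + l)² (t(l) = (4 + l)*(4 + l) = (4 + l)²)
j(7)*((t(6) + 1)*7) + z(0, 7) = (2*(9 + 4*7)/(2 + 7))*(((4 + 6)² + 1)*7) + 0 = (2*(9 + 28)/9)*((10² + 1)*7) + 0 = (2*(⅑)*37)*((100 + 1)*7) + 0 = 74*(101*7)/9 + 0 = (74/9)*707 + 0 = 52318/9 + 0 = 52318/9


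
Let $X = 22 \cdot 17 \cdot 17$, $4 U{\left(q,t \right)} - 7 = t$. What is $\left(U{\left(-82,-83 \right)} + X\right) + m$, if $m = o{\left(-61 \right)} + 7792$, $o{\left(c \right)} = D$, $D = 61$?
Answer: $14192$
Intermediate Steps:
$U{\left(q,t \right)} = \frac{7}{4} + \frac{t}{4}$
$o{\left(c \right)} = 61$
$X = 6358$ ($X = 374 \cdot 17 = 6358$)
$m = 7853$ ($m = 61 + 7792 = 7853$)
$\left(U{\left(-82,-83 \right)} + X\right) + m = \left(\left(\frac{7}{4} + \frac{1}{4} \left(-83\right)\right) + 6358\right) + 7853 = \left(\left(\frac{7}{4} - \frac{83}{4}\right) + 6358\right) + 7853 = \left(-19 + 6358\right) + 7853 = 6339 + 7853 = 14192$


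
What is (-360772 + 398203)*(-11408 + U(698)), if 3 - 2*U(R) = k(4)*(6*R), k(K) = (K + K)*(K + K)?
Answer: -10886619195/2 ≈ -5.4433e+9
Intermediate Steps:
k(K) = 4*K**2 (k(K) = (2*K)*(2*K) = 4*K**2)
U(R) = 3/2 - 192*R (U(R) = 3/2 - 4*4**2*6*R/2 = 3/2 - 4*16*6*R/2 = 3/2 - 32*6*R = 3/2 - 192*R)
(-360772 + 398203)*(-11408 + U(698)) = (-360772 + 398203)*(-11408 + (3/2 - 192*698)) = 37431*(-11408 + (3/2 - 134016)) = 37431*(-11408 - 268029/2) = 37431*(-290845/2) = -10886619195/2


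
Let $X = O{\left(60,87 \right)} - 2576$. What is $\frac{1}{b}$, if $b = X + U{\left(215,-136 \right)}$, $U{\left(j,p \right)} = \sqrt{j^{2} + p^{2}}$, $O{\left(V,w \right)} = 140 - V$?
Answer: $- \frac{2496}{6165295} - \frac{\sqrt{64721}}{6165295} \approx -0.00044611$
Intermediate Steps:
$X = -2496$ ($X = \left(140 - 60\right) - 2576 = 80 - 2576 = -2496$)
$b = -2496 + \sqrt{64721}$ ($b = -2496 + \sqrt{215^{2} + \left(-136\right)^{2}} = -2496 + \sqrt{46225 + 18496} = -2496 + \sqrt{64721} \approx -2241.6$)
$\frac{1}{b} = \frac{1}{-2496 + \sqrt{64721}}$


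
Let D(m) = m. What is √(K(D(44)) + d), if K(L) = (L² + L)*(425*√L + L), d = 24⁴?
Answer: 6*√(11636 + 46750*√11) ≈ 2449.6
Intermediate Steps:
d = 331776
K(L) = (L + L²)*(L + 425*√L)
√(K(D(44)) + d) = √((44² + 44³ + 425*44^(3/2) + 425*44^(5/2)) + 331776) = √((1936 + 85184 + 425*(88*√11) + 425*(3872*√11)) + 331776) = √((1936 + 85184 + 37400*√11 + 1645600*√11) + 331776) = √((87120 + 1683000*√11) + 331776) = √(418896 + 1683000*√11)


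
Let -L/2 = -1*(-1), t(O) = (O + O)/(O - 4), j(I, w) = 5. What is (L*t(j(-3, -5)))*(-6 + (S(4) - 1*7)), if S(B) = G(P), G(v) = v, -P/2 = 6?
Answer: 500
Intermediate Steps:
P = -12 (P = -2*6 = -12)
S(B) = -12
t(O) = 2*O/(-4 + O) (t(O) = (2*O)/(-4 + O) = 2*O/(-4 + O))
L = -2 (L = -(-2)*(-1) = -2*1 = -2)
(L*t(j(-3, -5)))*(-6 + (S(4) - 1*7)) = (-4*5/(-4 + 5))*(-6 + (-12 - 1*7)) = (-4*5/1)*(-6 + (-12 - 7)) = (-4*5)*(-6 - 19) = -2*10*(-25) = -20*(-25) = 500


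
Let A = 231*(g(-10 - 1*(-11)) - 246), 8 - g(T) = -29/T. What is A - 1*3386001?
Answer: -3434280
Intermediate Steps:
g(T) = 8 + 29/T (g(T) = 8 - (-29)/T = 8 + 29/T)
A = -48279 (A = 231*((8 + 29/(-10 - 1*(-11))) - 246) = 231*((8 + 29/(-10 + 11)) - 246) = 231*((8 + 29/1) - 246) = 231*((8 + 29*1) - 246) = 231*((8 + 29) - 246) = 231*(37 - 246) = 231*(-209) = -48279)
A - 1*3386001 = -48279 - 1*3386001 = -48279 - 3386001 = -3434280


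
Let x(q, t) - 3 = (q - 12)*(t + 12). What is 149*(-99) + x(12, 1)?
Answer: -14748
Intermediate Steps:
x(q, t) = 3 + (-12 + q)*(12 + t) (x(q, t) = 3 + (q - 12)*(t + 12) = 3 + (-12 + q)*(12 + t))
149*(-99) + x(12, 1) = 149*(-99) + (-141 - 12*1 + 12*12 + 12*1) = -14751 + (-141 - 12 + 144 + 12) = -14751 + 3 = -14748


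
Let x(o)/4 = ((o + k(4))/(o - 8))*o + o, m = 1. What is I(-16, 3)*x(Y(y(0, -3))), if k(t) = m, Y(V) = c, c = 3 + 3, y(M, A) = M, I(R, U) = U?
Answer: -180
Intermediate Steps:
c = 6
Y(V) = 6
k(t) = 1
x(o) = 4*o + 4*o*(1 + o)/(-8 + o) (x(o) = 4*(((o + 1)/(o - 8))*o + o) = 4*(((1 + o)/(-8 + o))*o + o) = 4*(o*(1 + o)/(-8 + o) + o) = 4*(o + o*(1 + o)/(-8 + o)) = 4*o + 4*o*(1 + o)/(-8 + o))
I(-16, 3)*x(Y(y(0, -3))) = 3*(4*6*(-7 + 2*6)/(-8 + 6)) = 3*(4*6*(-7 + 12)/(-2)) = 3*(4*6*(-½)*5) = 3*(-60) = -180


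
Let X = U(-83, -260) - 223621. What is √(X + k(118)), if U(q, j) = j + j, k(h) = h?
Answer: I*√224023 ≈ 473.31*I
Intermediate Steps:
U(q, j) = 2*j
X = -224141 (X = 2*(-260) - 223621 = -520 - 223621 = -224141)
√(X + k(118)) = √(-224141 + 118) = √(-224023) = I*√224023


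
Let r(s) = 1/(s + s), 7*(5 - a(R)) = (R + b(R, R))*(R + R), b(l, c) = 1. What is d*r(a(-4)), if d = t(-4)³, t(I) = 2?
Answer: 28/11 ≈ 2.5455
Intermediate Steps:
a(R) = 5 - 2*R*(1 + R)/7 (a(R) = 5 - (R + 1)*(R + R)/7 = 5 - (1 + R)*2*R/7 = 5 - 2*R*(1 + R)/7)
r(s) = 1/(2*s)
d = 8 (d = 2³ = 8)
d*r(a(-4)) = 8*(1/(2*(5 - 2/7*(-4) - 2/7*(-4)²))) = 8*(1/(2*(5 + 8/7 - 2/7*16))) = 8*(1/(2*(5 + 8/7 - 32/7))) = 8*(1/(2*(11/7))) = 8*((½)*(7/11)) = 8*(7/22) = 28/11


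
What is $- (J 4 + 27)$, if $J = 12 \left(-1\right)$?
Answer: $21$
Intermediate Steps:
$J = -12$
$- (J 4 + 27) = - (\left(-12\right) 4 + 27) = - (-48 + 27) = \left(-1\right) \left(-21\right) = 21$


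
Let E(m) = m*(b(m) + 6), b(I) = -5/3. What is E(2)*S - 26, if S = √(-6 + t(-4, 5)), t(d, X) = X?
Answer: -26 + 26*I/3 ≈ -26.0 + 8.6667*I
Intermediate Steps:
b(I) = -5/3 (b(I) = -5*⅓ = -5/3)
E(m) = 13*m/3 (E(m) = m*(-5/3 + 6) = m*(13/3) = 13*m/3)
S = I (S = √(-6 + 5) = √(-1) = I ≈ 1.0*I)
E(2)*S - 26 = ((13/3)*2)*I - 26 = 26*I/3 - 26 = -26 + 26*I/3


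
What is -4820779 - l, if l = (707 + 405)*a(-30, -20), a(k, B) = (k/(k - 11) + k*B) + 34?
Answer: -226590627/41 ≈ -5.5266e+6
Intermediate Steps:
a(k, B) = 34 + B*k + k/(-11 + k) (a(k, B) = (k/(-11 + k) + B*k) + 34 = (B*k + k/(-11 + k)) + 34 = 34 + B*k + k/(-11 + k))
l = 28938688/41 (l = (707 + 405)*((-374 + 35*(-30) - 20*(-30)² - 11*(-20)*(-30))/(-11 - 30)) = 1112*((-374 - 1050 - 20*900 - 6600)/(-41)) = 1112*(-(-374 - 1050 - 18000 - 6600)/41) = 1112*(-1/41*(-26024)) = 1112*(26024/41) = 28938688/41 ≈ 7.0582e+5)
-4820779 - l = -4820779 - 1*28938688/41 = -4820779 - 28938688/41 = -226590627/41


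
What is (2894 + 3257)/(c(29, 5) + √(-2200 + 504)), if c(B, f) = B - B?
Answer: -6151*I*√106/424 ≈ -149.36*I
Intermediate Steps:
c(B, f) = 0
(2894 + 3257)/(c(29, 5) + √(-2200 + 504)) = (2894 + 3257)/(0 + √(-2200 + 504)) = 6151/(0 + √(-1696)) = 6151/(0 + 4*I*√106) = 6151/((4*I*√106)) = 6151*(-I*√106/424) = -6151*I*√106/424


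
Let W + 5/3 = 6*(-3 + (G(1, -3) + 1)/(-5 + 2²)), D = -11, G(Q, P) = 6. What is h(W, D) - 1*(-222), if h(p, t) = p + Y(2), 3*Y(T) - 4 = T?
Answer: 487/3 ≈ 162.33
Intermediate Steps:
Y(T) = 4/3 + T/3
W = -185/3 (W = -5/3 + 6*(-3 + (6 + 1)/(-5 + 2²)) = -5/3 + 6*(-3 + 7/(-5 + 4)) = -5/3 + 6*(-3 + 7/(-1)) = -5/3 + 6*(-3 + 7*(-1)) = -5/3 + 6*(-3 - 7) = -5/3 + 6*(-10) = -5/3 - 60 = -185/3 ≈ -61.667)
h(p, t) = 2 + p (h(p, t) = p + (4/3 + (⅓)*2) = p + (4/3 + ⅔) = p + 2 = 2 + p)
h(W, D) - 1*(-222) = (2 - 185/3) - 1*(-222) = -179/3 + 222 = 487/3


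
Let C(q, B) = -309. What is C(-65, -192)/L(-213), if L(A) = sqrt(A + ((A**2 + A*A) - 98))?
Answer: -309*sqrt(90427)/90427 ≈ -1.0276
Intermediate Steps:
L(A) = sqrt(-98 + A + 2*A**2) (L(A) = sqrt(A + ((A**2 + A**2) - 98)) = sqrt(A + (2*A**2 - 98)) = sqrt(A + (-98 + 2*A**2)) = sqrt(-98 + A + 2*A**2))
C(-65, -192)/L(-213) = -309/sqrt(-98 - 213 + 2*(-213)**2) = -309/sqrt(-98 - 213 + 2*45369) = -309/sqrt(-98 - 213 + 90738) = -309*sqrt(90427)/90427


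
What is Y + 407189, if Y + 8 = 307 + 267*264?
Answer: 477976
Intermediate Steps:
Y = 70787 (Y = -8 + (307 + 267*264) = -8 + (307 + 70488) = -8 + 70795 = 70787)
Y + 407189 = 70787 + 407189 = 477976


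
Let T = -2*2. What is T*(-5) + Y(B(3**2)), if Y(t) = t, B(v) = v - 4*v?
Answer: -7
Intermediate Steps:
B(v) = -3*v
T = -4
T*(-5) + Y(B(3**2)) = -4*(-5) - 3*3**2 = 20 - 3*9 = 20 - 27 = -7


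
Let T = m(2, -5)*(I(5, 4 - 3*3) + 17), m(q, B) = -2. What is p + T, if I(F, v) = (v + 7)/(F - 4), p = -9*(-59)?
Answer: 493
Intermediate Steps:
p = 531 (p = -1*(-531) = 531)
I(F, v) = (7 + v)/(-4 + F)
T = -38 (T = -2*((7 + (4 - 3*3))/(-4 + 5) + 17) = -2*((7 + (4 - 9))/1 + 17) = -2*(1*(7 - 5) + 17) = -2*(1*2 + 17) = -2*(2 + 17) = -2*19 = -38)
p + T = 531 - 38 = 493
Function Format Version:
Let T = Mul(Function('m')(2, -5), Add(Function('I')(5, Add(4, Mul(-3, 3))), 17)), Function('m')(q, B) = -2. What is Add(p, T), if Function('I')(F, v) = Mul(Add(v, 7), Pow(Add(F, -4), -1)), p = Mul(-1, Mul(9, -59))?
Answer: 493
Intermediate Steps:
p = 531 (p = Mul(-1, -531) = 531)
Function('I')(F, v) = Mul(Pow(Add(-4, F), -1), Add(7, v)) (Function('I')(F, v) = Mul(Add(7, v), Pow(Add(-4, F), -1)) = Mul(Pow(Add(-4, F), -1), Add(7, v)))
T = -38 (T = Mul(-2, Add(Mul(Pow(Add(-4, 5), -1), Add(7, Add(4, Mul(-3, 3)))), 17)) = Mul(-2, Add(Mul(Pow(1, -1), Add(7, Add(4, -9))), 17)) = Mul(-2, Add(Mul(1, Add(7, -5)), 17)) = Mul(-2, Add(Mul(1, 2), 17)) = Mul(-2, Add(2, 17)) = Mul(-2, 19) = -38)
Add(p, T) = Add(531, -38) = 493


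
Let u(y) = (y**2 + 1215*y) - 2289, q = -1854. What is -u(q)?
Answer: -1182417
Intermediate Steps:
u(y) = -2289 + y**2 + 1215*y
-u(q) = -(-2289 + (-1854)**2 + 1215*(-1854)) = -(-2289 + 3437316 - 2252610) = -1*1182417 = -1182417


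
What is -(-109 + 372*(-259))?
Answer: 96457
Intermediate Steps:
-(-109 + 372*(-259)) = -(-109 - 96348) = -1*(-96457) = 96457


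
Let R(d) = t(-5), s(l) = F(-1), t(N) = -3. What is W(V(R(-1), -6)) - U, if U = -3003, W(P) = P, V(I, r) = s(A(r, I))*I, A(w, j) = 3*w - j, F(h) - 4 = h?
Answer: 2994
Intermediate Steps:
F(h) = 4 + h
A(w, j) = -j + 3*w
s(l) = 3 (s(l) = 4 - 1 = 3)
R(d) = -3
V(I, r) = 3*I
W(V(R(-1), -6)) - U = 3*(-3) - 1*(-3003) = -9 + 3003 = 2994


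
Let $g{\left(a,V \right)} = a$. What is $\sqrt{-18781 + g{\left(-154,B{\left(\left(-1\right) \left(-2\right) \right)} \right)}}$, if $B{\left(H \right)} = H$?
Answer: $i \sqrt{18935} \approx 137.6 i$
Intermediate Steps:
$\sqrt{-18781 + g{\left(-154,B{\left(\left(-1\right) \left(-2\right) \right)} \right)}} = \sqrt{-18781 - 154} = \sqrt{-18935} = i \sqrt{18935}$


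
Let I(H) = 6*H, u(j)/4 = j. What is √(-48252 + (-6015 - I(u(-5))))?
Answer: I*√54147 ≈ 232.7*I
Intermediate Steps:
u(j) = 4*j
√(-48252 + (-6015 - I(u(-5)))) = √(-48252 + (-6015 - 6*4*(-5))) = √(-48252 + (-6015 - 6*(-20))) = √(-48252 + (-6015 - 1*(-120))) = √(-48252 + (-6015 + 120)) = √(-48252 - 5895) = √(-54147) = I*√54147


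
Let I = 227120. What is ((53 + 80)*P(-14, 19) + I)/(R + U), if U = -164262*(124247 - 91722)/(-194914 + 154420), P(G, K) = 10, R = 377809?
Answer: 256968175/573378311 ≈ 0.44816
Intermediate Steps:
U = 890436925/6749 (U = -164262/((-40494/32525)) = -164262/((-40494*1/32525)) = -164262/(-40494/32525) = -164262*(-32525/40494) = 890436925/6749 ≈ 1.3194e+5)
((53 + 80)*P(-14, 19) + I)/(R + U) = ((53 + 80)*10 + 227120)/(377809 + 890436925/6749) = (133*10 + 227120)/(3440269866/6749) = (1330 + 227120)*(6749/3440269866) = 228450*(6749/3440269866) = 256968175/573378311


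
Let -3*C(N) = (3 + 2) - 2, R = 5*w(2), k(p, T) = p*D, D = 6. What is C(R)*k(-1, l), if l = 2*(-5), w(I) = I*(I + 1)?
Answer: 6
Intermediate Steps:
w(I) = I*(1 + I)
l = -10
k(p, T) = 6*p (k(p, T) = p*6 = 6*p)
R = 30 (R = 5*(2*(1 + 2)) = 5*(2*3) = 5*6 = 30)
C(N) = -1 (C(N) = -((3 + 2) - 2)/3 = -(5 - 2)/3 = -1/3*3 = -1)
C(R)*k(-1, l) = -6*(-1) = -1*(-6) = 6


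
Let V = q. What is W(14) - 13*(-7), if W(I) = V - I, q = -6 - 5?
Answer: 66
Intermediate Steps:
q = -11
V = -11
W(I) = -11 - I
W(14) - 13*(-7) = (-11 - 1*14) - 13*(-7) = (-11 - 14) - 1*(-91) = -25 + 91 = 66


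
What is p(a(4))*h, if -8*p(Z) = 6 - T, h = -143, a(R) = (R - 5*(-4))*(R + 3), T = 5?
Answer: 143/8 ≈ 17.875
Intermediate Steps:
a(R) = (3 + R)*(20 + R) (a(R) = (R + 20)*(3 + R) = (20 + R)*(3 + R) = (3 + R)*(20 + R))
p(Z) = -⅛ (p(Z) = -(6 - 1*5)/8 = -(6 - 5)/8 = -⅛*1 = -⅛)
p(a(4))*h = -⅛*(-143) = 143/8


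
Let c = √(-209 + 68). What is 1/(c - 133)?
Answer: -133/17830 - I*√141/17830 ≈ -0.0074593 - 0.00066598*I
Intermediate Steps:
c = I*√141 (c = √(-141) = I*√141 ≈ 11.874*I)
1/(c - 133) = 1/(I*√141 - 133) = 1/(-133 + I*√141)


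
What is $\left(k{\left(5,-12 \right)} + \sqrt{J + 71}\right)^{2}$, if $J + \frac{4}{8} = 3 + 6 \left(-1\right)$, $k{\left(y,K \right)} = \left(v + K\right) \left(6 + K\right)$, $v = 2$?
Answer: $\frac{7335}{2} + 180 \sqrt{30} \approx 4653.4$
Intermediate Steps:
$k{\left(y,K \right)} = \left(2 + K\right) \left(6 + K\right)$
$J = - \frac{7}{2}$ ($J = - \frac{1}{2} + \left(3 + 6 \left(-1\right)\right) = - \frac{1}{2} + \left(3 - 6\right) = - \frac{1}{2} - 3 = - \frac{7}{2} \approx -3.5$)
$\left(k{\left(5,-12 \right)} + \sqrt{J + 71}\right)^{2} = \left(\left(12 + \left(-12\right)^{2} + 8 \left(-12\right)\right) + \sqrt{- \frac{7}{2} + 71}\right)^{2} = \left(\left(12 + 144 - 96\right) + \sqrt{\frac{135}{2}}\right)^{2} = \left(60 + \frac{3 \sqrt{30}}{2}\right)^{2}$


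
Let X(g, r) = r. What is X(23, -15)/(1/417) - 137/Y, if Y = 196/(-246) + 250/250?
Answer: -173226/25 ≈ -6929.0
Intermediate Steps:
Y = 25/123 (Y = 196*(-1/246) + 250*(1/250) = -98/123 + 1 = 25/123 ≈ 0.20325)
X(23, -15)/(1/417) - 137/Y = -15/(1/417) - 137/25/123 = -15/1/417 - 137*123/25 = -15*417 - 16851/25 = -6255 - 16851/25 = -173226/25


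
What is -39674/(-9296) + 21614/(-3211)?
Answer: -442955/179816 ≈ -2.4634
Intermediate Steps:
-39674/(-9296) + 21614/(-3211) = -39674*(-1/9296) + 21614*(-1/3211) = 239/56 - 21614/3211 = -442955/179816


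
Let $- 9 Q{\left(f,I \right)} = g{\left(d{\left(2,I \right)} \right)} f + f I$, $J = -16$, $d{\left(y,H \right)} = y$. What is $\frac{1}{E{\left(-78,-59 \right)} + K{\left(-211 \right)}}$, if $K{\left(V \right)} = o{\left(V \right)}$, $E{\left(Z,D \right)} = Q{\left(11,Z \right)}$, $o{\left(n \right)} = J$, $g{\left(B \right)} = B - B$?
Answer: $\frac{3}{238} \approx 0.012605$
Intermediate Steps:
$g{\left(B \right)} = 0$
$o{\left(n \right)} = -16$
$Q{\left(f,I \right)} = - \frac{I f}{9}$ ($Q{\left(f,I \right)} = - \frac{0 f + f I}{9} = - \frac{0 + I f}{9} = - \frac{I f}{9}$)
$E{\left(Z,D \right)} = - \frac{11 Z}{9}$ ($E{\left(Z,D \right)} = \left(- \frac{1}{9}\right) Z 11 = - \frac{11 Z}{9}$)
$K{\left(V \right)} = -16$
$\frac{1}{E{\left(-78,-59 \right)} + K{\left(-211 \right)}} = \frac{1}{\left(- \frac{11}{9}\right) \left(-78\right) - 16} = \frac{1}{\frac{286}{3} - 16} = \frac{1}{\frac{238}{3}} = \frac{3}{238}$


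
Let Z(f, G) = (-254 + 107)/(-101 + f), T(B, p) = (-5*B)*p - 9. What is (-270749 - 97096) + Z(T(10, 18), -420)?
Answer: -371523303/1010 ≈ -3.6785e+5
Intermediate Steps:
T(B, p) = -9 - 5*B*p (T(B, p) = -5*B*p - 9 = -9 - 5*B*p)
Z(f, G) = -147/(-101 + f)
(-270749 - 97096) + Z(T(10, 18), -420) = (-270749 - 97096) - 147/(-101 + (-9 - 5*10*18)) = -367845 - 147/(-101 + (-9 - 900)) = -367845 - 147/(-101 - 909) = -367845 - 147/(-1010) = -367845 - 147*(-1/1010) = -367845 + 147/1010 = -371523303/1010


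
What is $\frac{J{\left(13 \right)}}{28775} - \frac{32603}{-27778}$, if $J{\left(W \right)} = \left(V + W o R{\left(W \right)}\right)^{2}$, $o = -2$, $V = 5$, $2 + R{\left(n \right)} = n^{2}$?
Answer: $\frac{523430359007}{799311950} \approx 654.85$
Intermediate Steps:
$R{\left(n \right)} = -2 + n^{2}$
$J{\left(W \right)} = \left(5 - 2 W \left(-2 + W^{2}\right)\right)^{2}$ ($J{\left(W \right)} = \left(5 + W \left(-2\right) \left(-2 + W^{2}\right)\right)^{2} = \left(5 + - 2 W \left(-2 + W^{2}\right)\right)^{2} = \left(5 - 2 W \left(-2 + W^{2}\right)\right)^{2}$)
$\frac{J{\left(13 \right)}}{28775} - \frac{32603}{-27778} = \frac{\left(5 - 26 \left(-2 + 13^{2}\right)\right)^{2}}{28775} - \frac{32603}{-27778} = \left(5 - 26 \left(-2 + 169\right)\right)^{2} \cdot \frac{1}{28775} - - \frac{32603}{27778} = \left(5 - 26 \cdot 167\right)^{2} \cdot \frac{1}{28775} + \frac{32603}{27778} = \left(5 - 4342\right)^{2} \cdot \frac{1}{28775} + \frac{32603}{27778} = \left(-4337\right)^{2} \cdot \frac{1}{28775} + \frac{32603}{27778} = 18809569 \cdot \frac{1}{28775} + \frac{32603}{27778} = \frac{18809569}{28775} + \frac{32603}{27778} = \frac{523430359007}{799311950}$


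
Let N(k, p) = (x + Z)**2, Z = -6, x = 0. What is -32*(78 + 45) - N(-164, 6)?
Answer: -3972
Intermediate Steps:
N(k, p) = 36 (N(k, p) = (0 - 6)**2 = (-6)**2 = 36)
-32*(78 + 45) - N(-164, 6) = -32*(78 + 45) - 1*36 = -32*123 - 36 = -3936 - 36 = -3972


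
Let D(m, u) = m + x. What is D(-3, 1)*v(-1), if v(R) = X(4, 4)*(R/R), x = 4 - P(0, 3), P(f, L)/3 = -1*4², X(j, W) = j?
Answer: 196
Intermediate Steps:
P(f, L) = -48 (P(f, L) = 3*(-1*4²) = 3*(-1*16) = 3*(-16) = -48)
x = 52 (x = 4 - 1*(-48) = 4 + 48 = 52)
D(m, u) = 52 + m (D(m, u) = m + 52 = 52 + m)
v(R) = 4 (v(R) = 4*(R/R) = 4*1 = 4)
D(-3, 1)*v(-1) = (52 - 3)*4 = 49*4 = 196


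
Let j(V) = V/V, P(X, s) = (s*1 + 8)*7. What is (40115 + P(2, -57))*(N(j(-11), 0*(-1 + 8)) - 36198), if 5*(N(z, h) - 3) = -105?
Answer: -1440382752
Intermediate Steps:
P(X, s) = 56 + 7*s (P(X, s) = (s + 8)*7 = (8 + s)*7 = 56 + 7*s)
j(V) = 1
N(z, h) = -18 (N(z, h) = 3 + (1/5)*(-105) = 3 - 21 = -18)
(40115 + P(2, -57))*(N(j(-11), 0*(-1 + 8)) - 36198) = (40115 + (56 + 7*(-57)))*(-18 - 36198) = (40115 + (56 - 399))*(-36216) = (40115 - 343)*(-36216) = 39772*(-36216) = -1440382752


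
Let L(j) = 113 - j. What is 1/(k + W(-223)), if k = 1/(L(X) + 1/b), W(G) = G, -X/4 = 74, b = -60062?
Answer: -24565357/5478014549 ≈ -0.0044844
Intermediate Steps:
X = -296 (X = -4*74 = -296)
k = 60062/24565357 (k = 1/((113 - 1*(-296)) + 1/(-60062)) = 1/((113 + 296) - 1/60062) = 1/(409 - 1/60062) = 1/(24565357/60062) = 60062/24565357 ≈ 0.0024450)
1/(k + W(-223)) = 1/(60062/24565357 - 223) = 1/(-5478014549/24565357) = -24565357/5478014549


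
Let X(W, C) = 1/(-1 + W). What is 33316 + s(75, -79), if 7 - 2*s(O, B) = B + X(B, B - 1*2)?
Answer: 5337441/160 ≈ 33359.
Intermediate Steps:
s(O, B) = 7/2 - B/2 - 1/(2*(-1 + B)) (s(O, B) = 7/2 - (B + 1/(-1 + B))/2 = 7/2 + (-B/2 - 1/(2*(-1 + B))) = 7/2 - B/2 - 1/(2*(-1 + B)))
33316 + s(75, -79) = 33316 + (-1 + (-1 - 79)*(7 - 1*(-79)))/(2*(-1 - 79)) = 33316 + (1/2)*(-1 - 80*(7 + 79))/(-80) = 33316 + (1/2)*(-1/80)*(-1 - 80*86) = 33316 + (1/2)*(-1/80)*(-1 - 6880) = 33316 + (1/2)*(-1/80)*(-6881) = 33316 + 6881/160 = 5337441/160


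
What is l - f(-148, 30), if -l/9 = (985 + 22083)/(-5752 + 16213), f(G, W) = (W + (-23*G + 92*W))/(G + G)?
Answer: 557047/516076 ≈ 1.0794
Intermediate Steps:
f(G, W) = (-23*G + 93*W)/(2*G) (f(G, W) = (-23*G + 93*W)/((2*G)) = (-23*G + 93*W)*(1/(2*G)) = (-23*G + 93*W)/(2*G))
l = -69204/3487 (l = -9*(985 + 22083)/(-5752 + 16213) = -207612/10461 = -9*23068/10461 = -69204/3487 ≈ -19.846)
l - f(-148, 30) = -69204/3487 - (-23*(-148) + 93*30)/(2*(-148)) = -69204/3487 - (-1)*(3404 + 2790)/(2*148) = -69204/3487 - (-1)*6194/(2*148) = -69204/3487 - 1*(-3097/148) = -69204/3487 + 3097/148 = 557047/516076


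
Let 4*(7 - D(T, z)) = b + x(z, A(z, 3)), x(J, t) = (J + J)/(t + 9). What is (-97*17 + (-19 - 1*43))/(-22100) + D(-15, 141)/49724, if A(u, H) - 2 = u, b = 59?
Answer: 6452114139/83516430400 ≈ 0.077256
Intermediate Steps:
A(u, H) = 2 + u
x(J, t) = 2*J/(9 + t) (x(J, t) = (2*J)/(9 + t) = 2*J/(9 + t))
D(T, z) = -31/4 - z/(2*(11 + z)) (D(T, z) = 7 - (59 + 2*z/(9 + (2 + z)))/4 = 7 - (59 + 2*z/(11 + z))/4 = 7 + (-59/4 - z/(2*(11 + z))) = -31/4 - z/(2*(11 + z)))
(-97*17 + (-19 - 1*43))/(-22100) + D(-15, 141)/49724 = (-97*17 + (-19 - 1*43))/(-22100) + (11*(-31 - 3*141)/(4*(11 + 141)))/49724 = (-1649 + (-19 - 43))*(-1/22100) + ((11/4)*(-31 - 423)/152)*(1/49724) = (-1649 - 62)*(-1/22100) + ((11/4)*(1/152)*(-454))*(1/49724) = -1711*(-1/22100) - 2497/304*1/49724 = 1711/22100 - 2497/15116096 = 6452114139/83516430400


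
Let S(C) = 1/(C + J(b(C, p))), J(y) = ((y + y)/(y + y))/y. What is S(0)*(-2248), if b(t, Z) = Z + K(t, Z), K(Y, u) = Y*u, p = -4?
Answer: 8992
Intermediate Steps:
b(t, Z) = Z + Z*t (b(t, Z) = Z + t*Z = Z + Z*t)
J(y) = 1/y (J(y) = ((2*y)/((2*y)))/y = ((2*y)*(1/(2*y)))/y = 1/y)
S(C) = 1/(C + 1/(-4 - 4*C)) (S(C) = 1/(C + 1/(-4*(1 + C))) = 1/(C + 1/(-4 - 4*C)))
S(0)*(-2248) = (4*(1 + 0)/(-1 + 4*0 + 4*0²))*(-2248) = (4*1/(-1 + 0 + 4*0))*(-2248) = (4*1/(-1 + 0 + 0))*(-2248) = (4*1/(-1))*(-2248) = (4*(-1)*1)*(-2248) = -4*(-2248) = 8992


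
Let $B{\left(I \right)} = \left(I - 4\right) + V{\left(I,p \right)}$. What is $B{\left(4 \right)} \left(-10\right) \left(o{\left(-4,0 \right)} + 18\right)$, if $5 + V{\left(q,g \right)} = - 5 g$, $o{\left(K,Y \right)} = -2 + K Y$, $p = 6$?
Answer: $5600$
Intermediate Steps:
$V{\left(q,g \right)} = -5 - 5 g$
$B{\left(I \right)} = -39 + I$ ($B{\left(I \right)} = \left(I - 4\right) - 35 = \left(-4 + I\right) - 35 = -39 + I$)
$B{\left(4 \right)} \left(-10\right) \left(o{\left(-4,0 \right)} + 18\right) = \left(-39 + 4\right) \left(-10\right) \left(\left(-2 - 0\right) + 18\right) = \left(-35\right) \left(-10\right) \left(\left(-2 + 0\right) + 18\right) = 350 \left(-2 + 18\right) = 350 \cdot 16 = 5600$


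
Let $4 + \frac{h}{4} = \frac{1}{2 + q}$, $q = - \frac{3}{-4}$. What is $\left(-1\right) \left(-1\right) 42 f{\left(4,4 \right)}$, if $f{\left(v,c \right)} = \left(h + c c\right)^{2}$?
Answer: $\frac{10752}{121} \approx 88.859$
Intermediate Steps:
$q = \frac{3}{4}$ ($q = \left(-3\right) \left(- \frac{1}{4}\right) = \frac{3}{4} \approx 0.75$)
$h = - \frac{160}{11}$ ($h = -16 + \frac{4}{2 + \frac{3}{4}} = -16 + \frac{4}{\frac{11}{4}} = -16 + 4 \cdot \frac{4}{11} = -16 + \frac{16}{11} = - \frac{160}{11} \approx -14.545$)
$f{\left(v,c \right)} = \left(- \frac{160}{11} + c^{2}\right)^{2}$ ($f{\left(v,c \right)} = \left(- \frac{160}{11} + c c\right)^{2} = \left(- \frac{160}{11} + c^{2}\right)^{2}$)
$\left(-1\right) \left(-1\right) 42 f{\left(4,4 \right)} = \left(-1\right) \left(-1\right) 42 \frac{\left(-160 + 11 \cdot 4^{2}\right)^{2}}{121} = 1 \cdot 42 \frac{\left(-160 + 11 \cdot 16\right)^{2}}{121} = 42 \frac{\left(-160 + 176\right)^{2}}{121} = 42 \frac{16^{2}}{121} = 42 \cdot \frac{1}{121} \cdot 256 = 42 \cdot \frac{256}{121} = \frac{10752}{121}$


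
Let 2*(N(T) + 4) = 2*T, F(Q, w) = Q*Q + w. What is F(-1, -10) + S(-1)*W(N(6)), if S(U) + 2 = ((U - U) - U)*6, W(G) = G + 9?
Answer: 35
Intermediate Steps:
F(Q, w) = w + Q² (F(Q, w) = Q² + w = w + Q²)
N(T) = -4 + T (N(T) = -4 + (2*T)/2 = -4 + T)
W(G) = 9 + G
S(U) = -2 - 6*U (S(U) = -2 + ((U - U) - U)*6 = -2 + (0 - U)*6 = -2 - U*6 = -2 - 6*U)
F(-1, -10) + S(-1)*W(N(6)) = (-10 + (-1)²) + (-2 - 6*(-1))*(9 + (-4 + 6)) = (-10 + 1) + (-2 + 6)*(9 + 2) = -9 + 4*11 = -9 + 44 = 35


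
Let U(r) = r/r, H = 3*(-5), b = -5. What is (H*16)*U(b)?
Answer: -240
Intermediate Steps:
H = -15
U(r) = 1
(H*16)*U(b) = -15*16*1 = -240*1 = -240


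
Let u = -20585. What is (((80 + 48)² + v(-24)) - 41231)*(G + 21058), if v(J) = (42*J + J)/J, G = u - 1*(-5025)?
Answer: -136372392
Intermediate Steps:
G = -15560 (G = -20585 - 1*(-5025) = -20585 + 5025 = -15560)
v(J) = 43 (v(J) = (43*J)/J = 43)
(((80 + 48)² + v(-24)) - 41231)*(G + 21058) = (((80 + 48)² + 43) - 41231)*(-15560 + 21058) = ((128² + 43) - 41231)*5498 = ((16384 + 43) - 41231)*5498 = (16427 - 41231)*5498 = -24804*5498 = -136372392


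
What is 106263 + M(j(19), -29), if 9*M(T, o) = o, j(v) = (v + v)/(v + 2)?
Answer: 956338/9 ≈ 1.0626e+5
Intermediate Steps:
j(v) = 2*v/(2 + v) (j(v) = (2*v)/(2 + v) = 2*v/(2 + v))
M(T, o) = o/9
106263 + M(j(19), -29) = 106263 + (⅑)*(-29) = 106263 - 29/9 = 956338/9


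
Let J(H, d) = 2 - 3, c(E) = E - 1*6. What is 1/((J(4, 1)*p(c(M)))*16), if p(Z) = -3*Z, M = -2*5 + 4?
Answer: -1/576 ≈ -0.0017361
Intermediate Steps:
M = -6 (M = -10 + 4 = -6)
c(E) = -6 + E (c(E) = E - 6 = -6 + E)
J(H, d) = -1
1/((J(4, 1)*p(c(M)))*16) = 1/(-(-3)*(-6 - 6)*16) = 1/(-(-3)*(-12)*16) = 1/(-1*36*16) = 1/(-36*16) = 1/(-576) = -1/576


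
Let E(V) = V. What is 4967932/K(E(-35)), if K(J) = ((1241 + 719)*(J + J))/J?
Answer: 1241983/980 ≈ 1267.3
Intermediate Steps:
K(J) = 3920 (K(J) = (1960*(2*J))/J = (3920*J)/J = 3920)
4967932/K(E(-35)) = 4967932/3920 = 4967932*(1/3920) = 1241983/980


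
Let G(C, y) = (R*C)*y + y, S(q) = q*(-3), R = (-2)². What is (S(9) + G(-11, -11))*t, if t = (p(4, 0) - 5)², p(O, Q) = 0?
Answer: 11150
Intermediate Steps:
R = 4
S(q) = -3*q
G(C, y) = y + 4*C*y (G(C, y) = (4*C)*y + y = 4*C*y + y = y + 4*C*y)
t = 25 (t = (0 - 5)² = (-5)² = 25)
(S(9) + G(-11, -11))*t = (-3*9 - 11*(1 + 4*(-11)))*25 = (-27 - 11*(1 - 44))*25 = (-27 - 11*(-43))*25 = (-27 + 473)*25 = 446*25 = 11150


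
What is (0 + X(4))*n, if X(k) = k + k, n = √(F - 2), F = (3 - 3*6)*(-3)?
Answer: 8*√43 ≈ 52.460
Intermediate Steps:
F = 45 (F = (3 - 18)*(-3) = -15*(-3) = 45)
n = √43 (n = √(45 - 2) = √43 ≈ 6.5574)
X(k) = 2*k
(0 + X(4))*n = (0 + 2*4)*√43 = (0 + 8)*√43 = 8*√43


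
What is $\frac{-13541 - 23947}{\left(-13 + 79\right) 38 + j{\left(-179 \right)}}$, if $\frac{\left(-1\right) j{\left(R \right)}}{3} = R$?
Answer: $- \frac{12496}{1015} \approx -12.311$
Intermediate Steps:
$j{\left(R \right)} = - 3 R$
$\frac{-13541 - 23947}{\left(-13 + 79\right) 38 + j{\left(-179 \right)}} = \frac{-13541 - 23947}{\left(-13 + 79\right) 38 - -537} = - \frac{37488}{66 \cdot 38 + 537} = - \frac{37488}{2508 + 537} = - \frac{37488}{3045} = \left(-37488\right) \frac{1}{3045} = - \frac{12496}{1015}$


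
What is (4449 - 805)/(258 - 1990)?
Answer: -911/433 ≈ -2.1039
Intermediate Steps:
(4449 - 805)/(258 - 1990) = 3644/(-1732) = 3644*(-1/1732) = -911/433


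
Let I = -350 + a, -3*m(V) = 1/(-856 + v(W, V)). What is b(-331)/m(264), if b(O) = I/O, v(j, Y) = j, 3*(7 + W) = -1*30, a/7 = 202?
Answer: -2786616/331 ≈ -8418.8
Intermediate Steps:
a = 1414 (a = 7*202 = 1414)
W = -17 (W = -7 + (-1*30)/3 = -7 + (⅓)*(-30) = -7 - 10 = -17)
m(V) = 1/2619 (m(V) = -1/(3*(-856 - 17)) = -⅓/(-873) = -⅓*(-1/873) = 1/2619)
I = 1064 (I = -350 + 1414 = 1064)
b(O) = 1064/O
b(-331)/m(264) = (1064/(-331))/(1/2619) = (1064*(-1/331))*2619 = -1064/331*2619 = -2786616/331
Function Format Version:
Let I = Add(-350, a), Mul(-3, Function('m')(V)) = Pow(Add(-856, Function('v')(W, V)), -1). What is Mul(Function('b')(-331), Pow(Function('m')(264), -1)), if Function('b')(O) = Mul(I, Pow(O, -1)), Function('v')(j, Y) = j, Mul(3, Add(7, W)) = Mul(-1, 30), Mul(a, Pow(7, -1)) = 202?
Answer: Rational(-2786616, 331) ≈ -8418.8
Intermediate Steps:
a = 1414 (a = Mul(7, 202) = 1414)
W = -17 (W = Add(-7, Mul(Rational(1, 3), Mul(-1, 30))) = Add(-7, Mul(Rational(1, 3), -30)) = Add(-7, -10) = -17)
Function('m')(V) = Rational(1, 2619) (Function('m')(V) = Mul(Rational(-1, 3), Pow(Add(-856, -17), -1)) = Mul(Rational(-1, 3), Pow(-873, -1)) = Mul(Rational(-1, 3), Rational(-1, 873)) = Rational(1, 2619))
I = 1064 (I = Add(-350, 1414) = 1064)
Function('b')(O) = Mul(1064, Pow(O, -1))
Mul(Function('b')(-331), Pow(Function('m')(264), -1)) = Mul(Mul(1064, Pow(-331, -1)), Pow(Rational(1, 2619), -1)) = Mul(Mul(1064, Rational(-1, 331)), 2619) = Mul(Rational(-1064, 331), 2619) = Rational(-2786616, 331)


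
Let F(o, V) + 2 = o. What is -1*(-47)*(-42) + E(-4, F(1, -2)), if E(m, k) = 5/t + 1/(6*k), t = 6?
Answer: -5920/3 ≈ -1973.3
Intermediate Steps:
F(o, V) = -2 + o
E(m, k) = ⅚ + 1/(6*k) (E(m, k) = 5/6 + 1/(6*k) = 5*(⅙) + 1/(6*k) = ⅚ + 1/(6*k))
-1*(-47)*(-42) + E(-4, F(1, -2)) = -1*(-47)*(-42) + (1 + 5*(-2 + 1))/(6*(-2 + 1)) = 47*(-42) + (⅙)*(1 + 5*(-1))/(-1) = -1974 + (⅙)*(-1)*(1 - 5) = -1974 + (⅙)*(-1)*(-4) = -1974 + ⅔ = -5920/3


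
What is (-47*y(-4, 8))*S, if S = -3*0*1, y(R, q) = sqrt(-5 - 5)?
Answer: 0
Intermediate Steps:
y(R, q) = I*sqrt(10) (y(R, q) = sqrt(-10) = I*sqrt(10))
S = 0 (S = 0*1 = 0)
(-47*y(-4, 8))*S = -47*I*sqrt(10)*0 = 0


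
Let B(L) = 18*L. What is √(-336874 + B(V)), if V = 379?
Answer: 2*I*√82513 ≈ 574.5*I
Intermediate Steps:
√(-336874 + B(V)) = √(-336874 + 18*379) = √(-336874 + 6822) = √(-330052) = 2*I*√82513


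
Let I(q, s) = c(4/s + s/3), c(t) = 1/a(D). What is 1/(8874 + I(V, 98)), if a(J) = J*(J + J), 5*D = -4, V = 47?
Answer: 32/283993 ≈ 0.00011268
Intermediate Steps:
D = -4/5 (D = (1/5)*(-4) = -4/5 ≈ -0.80000)
a(J) = 2*J**2 (a(J) = J*(2*J) = 2*J**2)
c(t) = 25/32 (c(t) = 1/(2*(-4/5)**2) = 1/(2*(16/25)) = 1/(32/25) = 25/32)
I(q, s) = 25/32
1/(8874 + I(V, 98)) = 1/(8874 + 25/32) = 1/(283993/32) = 32/283993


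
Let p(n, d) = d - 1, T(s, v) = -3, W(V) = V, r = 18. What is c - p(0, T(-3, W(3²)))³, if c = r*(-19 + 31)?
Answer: 280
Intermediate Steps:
p(n, d) = -1 + d
c = 216 (c = 18*(-19 + 31) = 18*12 = 216)
c - p(0, T(-3, W(3²)))³ = 216 - (-1 - 3)³ = 216 - 1*(-4)³ = 216 - 1*(-64) = 216 + 64 = 280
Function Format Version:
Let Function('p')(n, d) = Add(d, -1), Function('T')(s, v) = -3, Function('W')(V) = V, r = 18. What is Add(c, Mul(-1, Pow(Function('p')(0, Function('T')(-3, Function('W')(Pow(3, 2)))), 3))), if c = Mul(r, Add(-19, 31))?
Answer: 280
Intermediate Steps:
Function('p')(n, d) = Add(-1, d)
c = 216 (c = Mul(18, Add(-19, 31)) = Mul(18, 12) = 216)
Add(c, Mul(-1, Pow(Function('p')(0, Function('T')(-3, Function('W')(Pow(3, 2)))), 3))) = Add(216, Mul(-1, Pow(Add(-1, -3), 3))) = Add(216, Mul(-1, Pow(-4, 3))) = Add(216, Mul(-1, -64)) = Add(216, 64) = 280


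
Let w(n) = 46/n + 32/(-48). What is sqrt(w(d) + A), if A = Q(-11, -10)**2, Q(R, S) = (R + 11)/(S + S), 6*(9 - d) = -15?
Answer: sqrt(30)/3 ≈ 1.8257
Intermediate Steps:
d = 23/2 (d = 9 - 1/6*(-15) = 9 + 5/2 = 23/2 ≈ 11.500)
Q(R, S) = (11 + R)/(2*S) (Q(R, S) = (11 + R)/((2*S)) = (11 + R)*(1/(2*S)) = (11 + R)/(2*S))
w(n) = -2/3 + 46/n (w(n) = 46/n + 32*(-1/48) = 46/n - 2/3 = -2/3 + 46/n)
A = 0 (A = ((1/2)*(11 - 11)/(-10))**2 = ((1/2)*(-1/10)*0)**2 = 0**2 = 0)
sqrt(w(d) + A) = sqrt((-2/3 + 46/(23/2)) + 0) = sqrt((-2/3 + 46*(2/23)) + 0) = sqrt((-2/3 + 4) + 0) = sqrt(10/3 + 0) = sqrt(10/3) = sqrt(30)/3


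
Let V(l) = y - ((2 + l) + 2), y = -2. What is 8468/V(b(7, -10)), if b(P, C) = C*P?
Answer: 2117/16 ≈ 132.31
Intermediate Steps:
V(l) = -6 - l (V(l) = -2 - ((2 + l) + 2) = -2 - (4 + l) = -2 + (-4 - l) = -6 - l)
8468/V(b(7, -10)) = 8468/(-6 - (-10)*7) = 8468/(-6 - 1*(-70)) = 8468/(-6 + 70) = 8468/64 = 8468*(1/64) = 2117/16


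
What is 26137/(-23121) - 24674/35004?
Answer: -247564517/134887914 ≈ -1.8353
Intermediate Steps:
26137/(-23121) - 24674/35004 = 26137*(-1/23121) - 24674*1/35004 = -26137/23121 - 12337/17502 = -247564517/134887914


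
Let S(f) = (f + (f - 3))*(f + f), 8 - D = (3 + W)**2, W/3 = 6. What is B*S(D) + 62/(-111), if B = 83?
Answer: 6933279940/111 ≈ 6.2462e+7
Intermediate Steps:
W = 18 (W = 3*6 = 18)
D = -433 (D = 8 - (3 + 18)**2 = 8 - 1*21**2 = 8 - 1*441 = 8 - 441 = -433)
S(f) = 2*f*(-3 + 2*f) (S(f) = (f + (-3 + f))*(2*f) = (-3 + 2*f)*(2*f) = 2*f*(-3 + 2*f))
B*S(D) + 62/(-111) = 83*(2*(-433)*(-3 + 2*(-433))) + 62/(-111) = 83*(2*(-433)*(-3 - 866)) + 62*(-1/111) = 83*(2*(-433)*(-869)) - 62/111 = 83*752554 - 62/111 = 62461982 - 62/111 = 6933279940/111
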